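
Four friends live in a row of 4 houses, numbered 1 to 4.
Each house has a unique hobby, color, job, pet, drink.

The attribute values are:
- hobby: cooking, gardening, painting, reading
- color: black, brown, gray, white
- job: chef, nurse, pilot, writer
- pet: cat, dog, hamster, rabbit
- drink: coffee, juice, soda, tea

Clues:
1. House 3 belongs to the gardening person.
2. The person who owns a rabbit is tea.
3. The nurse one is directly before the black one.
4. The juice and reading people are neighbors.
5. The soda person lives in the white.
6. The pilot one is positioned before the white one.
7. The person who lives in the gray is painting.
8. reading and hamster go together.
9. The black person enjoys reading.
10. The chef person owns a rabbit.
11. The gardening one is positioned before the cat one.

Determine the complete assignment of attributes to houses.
Solution:

House | Hobby | Color | Job | Pet | Drink
-----------------------------------------
  1   | painting | gray | nurse | dog | juice
  2   | reading | black | pilot | hamster | coffee
  3   | gardening | brown | chef | rabbit | tea
  4   | cooking | white | writer | cat | soda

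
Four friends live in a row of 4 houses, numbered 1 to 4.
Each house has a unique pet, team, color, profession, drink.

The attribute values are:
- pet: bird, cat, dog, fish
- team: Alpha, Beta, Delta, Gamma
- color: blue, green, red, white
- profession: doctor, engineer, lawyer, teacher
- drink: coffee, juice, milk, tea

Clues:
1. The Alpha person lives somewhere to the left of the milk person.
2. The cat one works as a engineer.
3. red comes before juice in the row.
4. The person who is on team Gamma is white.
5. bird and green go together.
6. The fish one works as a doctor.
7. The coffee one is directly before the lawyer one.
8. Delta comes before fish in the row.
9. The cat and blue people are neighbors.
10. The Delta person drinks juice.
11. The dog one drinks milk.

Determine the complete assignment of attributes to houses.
Solution:

House | Pet | Team | Color | Profession | Drink
-----------------------------------------------
  1   | cat | Alpha | red | engineer | coffee
  2   | dog | Beta | blue | lawyer | milk
  3   | bird | Delta | green | teacher | juice
  4   | fish | Gamma | white | doctor | tea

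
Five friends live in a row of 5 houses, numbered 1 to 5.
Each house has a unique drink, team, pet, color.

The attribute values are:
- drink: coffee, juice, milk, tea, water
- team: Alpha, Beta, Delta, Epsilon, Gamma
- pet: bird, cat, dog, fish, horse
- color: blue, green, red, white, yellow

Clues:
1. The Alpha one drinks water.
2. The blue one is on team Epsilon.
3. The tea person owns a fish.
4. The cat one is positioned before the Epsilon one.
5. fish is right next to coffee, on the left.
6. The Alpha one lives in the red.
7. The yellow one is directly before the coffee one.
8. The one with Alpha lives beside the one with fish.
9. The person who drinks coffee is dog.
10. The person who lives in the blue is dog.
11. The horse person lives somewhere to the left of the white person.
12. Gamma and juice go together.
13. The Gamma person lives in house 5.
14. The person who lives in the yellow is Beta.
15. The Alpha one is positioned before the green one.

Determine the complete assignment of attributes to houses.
Solution:

House | Drink | Team | Pet | Color
----------------------------------
  1   | water | Alpha | cat | red
  2   | tea | Beta | fish | yellow
  3   | coffee | Epsilon | dog | blue
  4   | milk | Delta | horse | green
  5   | juice | Gamma | bird | white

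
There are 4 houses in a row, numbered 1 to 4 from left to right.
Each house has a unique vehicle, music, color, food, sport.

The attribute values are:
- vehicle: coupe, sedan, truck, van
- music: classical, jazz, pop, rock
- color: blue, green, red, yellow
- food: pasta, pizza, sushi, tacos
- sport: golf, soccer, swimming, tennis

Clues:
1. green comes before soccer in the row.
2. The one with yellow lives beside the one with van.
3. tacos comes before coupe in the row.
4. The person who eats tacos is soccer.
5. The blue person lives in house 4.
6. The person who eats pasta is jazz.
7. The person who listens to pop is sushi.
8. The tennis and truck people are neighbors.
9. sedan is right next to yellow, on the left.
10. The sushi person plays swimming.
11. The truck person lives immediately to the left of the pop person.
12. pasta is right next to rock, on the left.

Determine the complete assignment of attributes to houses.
Solution:

House | Vehicle | Music | Color | Food | Sport
----------------------------------------------
  1   | sedan | jazz | green | pasta | tennis
  2   | truck | rock | yellow | tacos | soccer
  3   | van | pop | red | sushi | swimming
  4   | coupe | classical | blue | pizza | golf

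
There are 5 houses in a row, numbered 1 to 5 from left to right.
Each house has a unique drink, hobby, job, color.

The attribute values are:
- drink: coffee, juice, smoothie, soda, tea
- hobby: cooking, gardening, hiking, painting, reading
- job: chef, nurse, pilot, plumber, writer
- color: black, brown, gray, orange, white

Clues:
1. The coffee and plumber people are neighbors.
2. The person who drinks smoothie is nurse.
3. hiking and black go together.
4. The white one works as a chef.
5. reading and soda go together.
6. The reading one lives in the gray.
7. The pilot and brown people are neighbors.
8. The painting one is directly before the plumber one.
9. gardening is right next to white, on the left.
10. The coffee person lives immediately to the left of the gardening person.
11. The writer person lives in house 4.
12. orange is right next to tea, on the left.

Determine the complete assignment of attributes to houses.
Solution:

House | Drink | Hobby | Job | Color
-----------------------------------
  1   | coffee | painting | pilot | orange
  2   | tea | gardening | plumber | brown
  3   | juice | cooking | chef | white
  4   | soda | reading | writer | gray
  5   | smoothie | hiking | nurse | black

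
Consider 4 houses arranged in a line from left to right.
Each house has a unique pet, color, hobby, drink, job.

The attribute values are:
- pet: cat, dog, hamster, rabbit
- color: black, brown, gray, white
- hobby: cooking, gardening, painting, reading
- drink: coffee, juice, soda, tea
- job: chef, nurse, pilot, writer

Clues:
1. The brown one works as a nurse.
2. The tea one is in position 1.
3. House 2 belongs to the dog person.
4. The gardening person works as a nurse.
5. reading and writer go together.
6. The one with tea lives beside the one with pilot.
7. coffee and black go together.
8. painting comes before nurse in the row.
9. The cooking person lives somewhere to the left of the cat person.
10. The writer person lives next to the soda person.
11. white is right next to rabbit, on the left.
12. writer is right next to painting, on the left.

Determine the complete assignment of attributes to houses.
Solution:

House | Pet | Color | Hobby | Drink | Job
-----------------------------------------
  1   | hamster | gray | reading | tea | writer
  2   | dog | white | painting | soda | pilot
  3   | rabbit | black | cooking | coffee | chef
  4   | cat | brown | gardening | juice | nurse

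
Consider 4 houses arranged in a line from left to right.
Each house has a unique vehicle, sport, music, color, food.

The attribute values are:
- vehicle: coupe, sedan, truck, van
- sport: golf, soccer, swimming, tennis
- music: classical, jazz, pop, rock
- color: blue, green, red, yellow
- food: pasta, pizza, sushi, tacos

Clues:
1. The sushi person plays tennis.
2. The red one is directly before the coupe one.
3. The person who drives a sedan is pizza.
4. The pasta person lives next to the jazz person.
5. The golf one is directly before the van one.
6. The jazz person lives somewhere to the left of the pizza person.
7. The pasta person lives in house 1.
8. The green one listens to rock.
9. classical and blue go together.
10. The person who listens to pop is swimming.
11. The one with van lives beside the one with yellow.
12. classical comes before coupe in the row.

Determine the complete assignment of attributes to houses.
Solution:

House | Vehicle | Sport | Music | Color | Food
----------------------------------------------
  1   | truck | golf | classical | blue | pasta
  2   | van | tennis | jazz | red | sushi
  3   | coupe | swimming | pop | yellow | tacos
  4   | sedan | soccer | rock | green | pizza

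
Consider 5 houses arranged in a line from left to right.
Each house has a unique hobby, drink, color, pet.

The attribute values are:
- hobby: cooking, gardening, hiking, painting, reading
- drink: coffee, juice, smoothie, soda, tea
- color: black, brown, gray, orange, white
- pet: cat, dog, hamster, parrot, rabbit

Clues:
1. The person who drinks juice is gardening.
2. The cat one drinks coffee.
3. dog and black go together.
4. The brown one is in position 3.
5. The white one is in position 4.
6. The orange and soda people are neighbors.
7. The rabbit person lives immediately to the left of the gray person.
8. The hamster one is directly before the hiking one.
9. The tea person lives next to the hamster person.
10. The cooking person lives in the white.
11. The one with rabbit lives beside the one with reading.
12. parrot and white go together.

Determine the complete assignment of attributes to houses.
Solution:

House | Hobby | Drink | Color | Pet
-----------------------------------
  1   | painting | tea | orange | rabbit
  2   | reading | soda | gray | hamster
  3   | hiking | coffee | brown | cat
  4   | cooking | smoothie | white | parrot
  5   | gardening | juice | black | dog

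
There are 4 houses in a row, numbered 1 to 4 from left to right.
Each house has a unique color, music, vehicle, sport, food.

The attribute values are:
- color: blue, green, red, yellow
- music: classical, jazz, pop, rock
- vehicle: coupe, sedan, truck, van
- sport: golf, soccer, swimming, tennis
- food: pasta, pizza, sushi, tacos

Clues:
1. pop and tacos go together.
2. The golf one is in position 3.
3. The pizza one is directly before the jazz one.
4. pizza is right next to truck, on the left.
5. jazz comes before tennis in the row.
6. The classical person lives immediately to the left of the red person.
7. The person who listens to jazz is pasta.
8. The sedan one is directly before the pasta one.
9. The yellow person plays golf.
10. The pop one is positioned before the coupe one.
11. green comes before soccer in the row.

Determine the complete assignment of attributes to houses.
Solution:

House | Color | Music | Vehicle | Sport | Food
----------------------------------------------
  1   | green | classical | sedan | swimming | pizza
  2   | red | jazz | truck | soccer | pasta
  3   | yellow | pop | van | golf | tacos
  4   | blue | rock | coupe | tennis | sushi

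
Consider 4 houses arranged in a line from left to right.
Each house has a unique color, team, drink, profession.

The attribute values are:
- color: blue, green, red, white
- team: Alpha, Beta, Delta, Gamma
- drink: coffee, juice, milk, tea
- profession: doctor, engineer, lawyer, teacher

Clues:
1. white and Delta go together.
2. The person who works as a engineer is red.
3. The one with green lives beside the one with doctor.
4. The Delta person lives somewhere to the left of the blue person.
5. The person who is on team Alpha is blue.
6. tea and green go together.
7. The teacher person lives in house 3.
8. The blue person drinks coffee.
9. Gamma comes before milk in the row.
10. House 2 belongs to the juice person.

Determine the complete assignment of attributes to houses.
Solution:

House | Color | Team | Drink | Profession
-----------------------------------------
  1   | green | Gamma | tea | lawyer
  2   | white | Delta | juice | doctor
  3   | blue | Alpha | coffee | teacher
  4   | red | Beta | milk | engineer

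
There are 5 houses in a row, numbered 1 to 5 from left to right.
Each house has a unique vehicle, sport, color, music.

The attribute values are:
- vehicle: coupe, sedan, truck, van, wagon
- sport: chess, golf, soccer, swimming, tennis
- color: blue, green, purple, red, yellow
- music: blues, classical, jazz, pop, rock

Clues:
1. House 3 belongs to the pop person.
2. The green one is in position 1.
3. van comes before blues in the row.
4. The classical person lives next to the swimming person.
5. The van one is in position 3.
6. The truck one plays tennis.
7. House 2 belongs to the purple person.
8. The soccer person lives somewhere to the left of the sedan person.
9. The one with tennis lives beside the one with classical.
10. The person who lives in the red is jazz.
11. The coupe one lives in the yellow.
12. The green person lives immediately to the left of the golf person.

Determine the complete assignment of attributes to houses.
Solution:

House | Vehicle | Sport | Color | Music
---------------------------------------
  1   | truck | tennis | green | rock
  2   | wagon | golf | purple | classical
  3   | van | swimming | blue | pop
  4   | coupe | soccer | yellow | blues
  5   | sedan | chess | red | jazz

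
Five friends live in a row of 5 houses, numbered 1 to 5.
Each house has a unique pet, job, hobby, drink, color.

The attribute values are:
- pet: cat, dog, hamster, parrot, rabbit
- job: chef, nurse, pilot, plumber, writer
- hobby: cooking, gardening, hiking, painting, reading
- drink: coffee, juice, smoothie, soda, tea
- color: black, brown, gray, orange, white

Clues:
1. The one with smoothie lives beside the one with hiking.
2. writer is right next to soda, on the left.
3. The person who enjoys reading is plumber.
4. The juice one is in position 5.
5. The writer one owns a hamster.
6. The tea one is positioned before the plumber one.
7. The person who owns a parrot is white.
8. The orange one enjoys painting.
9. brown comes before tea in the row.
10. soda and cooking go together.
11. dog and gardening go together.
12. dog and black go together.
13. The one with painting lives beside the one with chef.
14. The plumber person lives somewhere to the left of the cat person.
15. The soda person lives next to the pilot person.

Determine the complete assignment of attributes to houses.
Solution:

House | Pet | Job | Hobby | Drink | Color
-----------------------------------------
  1   | hamster | writer | painting | coffee | orange
  2   | rabbit | chef | cooking | soda | brown
  3   | dog | pilot | gardening | tea | black
  4   | parrot | plumber | reading | smoothie | white
  5   | cat | nurse | hiking | juice | gray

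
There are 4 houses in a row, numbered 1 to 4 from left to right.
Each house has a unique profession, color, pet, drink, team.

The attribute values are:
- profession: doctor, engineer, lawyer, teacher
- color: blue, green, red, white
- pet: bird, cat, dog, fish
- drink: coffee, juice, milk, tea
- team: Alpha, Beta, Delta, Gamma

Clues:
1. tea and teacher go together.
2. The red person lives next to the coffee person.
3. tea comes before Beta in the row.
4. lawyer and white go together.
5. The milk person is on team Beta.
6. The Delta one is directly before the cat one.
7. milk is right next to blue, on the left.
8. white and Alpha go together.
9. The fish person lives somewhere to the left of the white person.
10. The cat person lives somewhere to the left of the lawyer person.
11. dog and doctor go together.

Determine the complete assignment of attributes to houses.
Solution:

House | Profession | Color | Pet | Drink | Team
-----------------------------------------------
  1   | teacher | green | fish | tea | Delta
  2   | engineer | red | cat | milk | Beta
  3   | doctor | blue | dog | coffee | Gamma
  4   | lawyer | white | bird | juice | Alpha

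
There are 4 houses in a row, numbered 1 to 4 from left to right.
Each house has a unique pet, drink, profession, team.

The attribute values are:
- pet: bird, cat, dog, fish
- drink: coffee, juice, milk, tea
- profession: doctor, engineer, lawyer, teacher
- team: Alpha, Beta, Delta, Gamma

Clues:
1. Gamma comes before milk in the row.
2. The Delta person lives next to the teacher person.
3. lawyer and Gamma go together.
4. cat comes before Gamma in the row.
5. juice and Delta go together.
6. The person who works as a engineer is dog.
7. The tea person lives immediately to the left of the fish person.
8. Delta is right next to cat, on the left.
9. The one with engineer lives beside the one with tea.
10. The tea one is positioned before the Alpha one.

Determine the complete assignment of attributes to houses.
Solution:

House | Pet | Drink | Profession | Team
---------------------------------------
  1   | dog | juice | engineer | Delta
  2   | cat | tea | teacher | Beta
  3   | fish | coffee | lawyer | Gamma
  4   | bird | milk | doctor | Alpha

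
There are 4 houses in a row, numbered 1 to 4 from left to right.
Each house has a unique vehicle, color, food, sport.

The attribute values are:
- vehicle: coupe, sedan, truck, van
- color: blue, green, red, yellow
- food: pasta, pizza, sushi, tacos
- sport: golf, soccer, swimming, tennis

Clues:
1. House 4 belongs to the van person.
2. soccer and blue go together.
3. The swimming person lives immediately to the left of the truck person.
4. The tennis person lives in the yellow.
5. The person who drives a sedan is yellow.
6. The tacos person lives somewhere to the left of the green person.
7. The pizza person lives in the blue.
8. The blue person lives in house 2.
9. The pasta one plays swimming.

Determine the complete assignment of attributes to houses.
Solution:

House | Vehicle | Color | Food | Sport
--------------------------------------
  1   | coupe | red | pasta | swimming
  2   | truck | blue | pizza | soccer
  3   | sedan | yellow | tacos | tennis
  4   | van | green | sushi | golf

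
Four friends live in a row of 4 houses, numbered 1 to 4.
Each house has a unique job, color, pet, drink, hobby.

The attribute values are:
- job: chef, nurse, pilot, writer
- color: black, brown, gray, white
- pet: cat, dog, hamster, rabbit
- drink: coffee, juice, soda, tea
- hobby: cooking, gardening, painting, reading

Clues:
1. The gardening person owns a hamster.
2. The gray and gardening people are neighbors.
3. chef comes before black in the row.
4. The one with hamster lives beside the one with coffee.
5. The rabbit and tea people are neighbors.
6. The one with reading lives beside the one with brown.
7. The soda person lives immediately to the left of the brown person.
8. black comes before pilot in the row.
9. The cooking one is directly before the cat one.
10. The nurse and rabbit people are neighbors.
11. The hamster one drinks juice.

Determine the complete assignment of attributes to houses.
Solution:

House | Job | Color | Pet | Drink | Hobby
-----------------------------------------
  1   | chef | gray | dog | soda | reading
  2   | nurse | brown | hamster | juice | gardening
  3   | writer | black | rabbit | coffee | cooking
  4   | pilot | white | cat | tea | painting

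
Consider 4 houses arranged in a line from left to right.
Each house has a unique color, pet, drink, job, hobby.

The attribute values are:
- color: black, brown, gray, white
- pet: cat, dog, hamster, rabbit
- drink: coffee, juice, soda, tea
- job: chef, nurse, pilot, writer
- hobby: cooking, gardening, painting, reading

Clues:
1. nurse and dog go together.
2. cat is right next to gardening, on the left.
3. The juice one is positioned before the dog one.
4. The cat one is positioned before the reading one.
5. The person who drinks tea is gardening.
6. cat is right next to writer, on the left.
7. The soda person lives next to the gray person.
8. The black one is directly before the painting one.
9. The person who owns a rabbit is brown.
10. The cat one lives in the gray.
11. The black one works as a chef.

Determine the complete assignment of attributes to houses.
Solution:

House | Color | Pet | Drink | Job | Hobby
-----------------------------------------
  1   | black | hamster | soda | chef | cooking
  2   | gray | cat | juice | pilot | painting
  3   | brown | rabbit | tea | writer | gardening
  4   | white | dog | coffee | nurse | reading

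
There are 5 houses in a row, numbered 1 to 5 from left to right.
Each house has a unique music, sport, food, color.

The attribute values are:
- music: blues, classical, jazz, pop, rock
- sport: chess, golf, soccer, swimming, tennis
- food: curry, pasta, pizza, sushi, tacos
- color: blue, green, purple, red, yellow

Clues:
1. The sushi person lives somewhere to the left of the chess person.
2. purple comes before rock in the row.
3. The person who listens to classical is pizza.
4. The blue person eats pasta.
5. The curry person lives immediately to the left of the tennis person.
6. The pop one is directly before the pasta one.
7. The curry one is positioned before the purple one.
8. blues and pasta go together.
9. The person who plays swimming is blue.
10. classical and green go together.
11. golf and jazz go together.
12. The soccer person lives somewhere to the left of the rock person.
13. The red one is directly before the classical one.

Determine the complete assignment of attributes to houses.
Solution:

House | Music | Sport | Food | Color
------------------------------------
  1   | jazz | golf | curry | red
  2   | classical | tennis | pizza | green
  3   | pop | soccer | sushi | purple
  4   | blues | swimming | pasta | blue
  5   | rock | chess | tacos | yellow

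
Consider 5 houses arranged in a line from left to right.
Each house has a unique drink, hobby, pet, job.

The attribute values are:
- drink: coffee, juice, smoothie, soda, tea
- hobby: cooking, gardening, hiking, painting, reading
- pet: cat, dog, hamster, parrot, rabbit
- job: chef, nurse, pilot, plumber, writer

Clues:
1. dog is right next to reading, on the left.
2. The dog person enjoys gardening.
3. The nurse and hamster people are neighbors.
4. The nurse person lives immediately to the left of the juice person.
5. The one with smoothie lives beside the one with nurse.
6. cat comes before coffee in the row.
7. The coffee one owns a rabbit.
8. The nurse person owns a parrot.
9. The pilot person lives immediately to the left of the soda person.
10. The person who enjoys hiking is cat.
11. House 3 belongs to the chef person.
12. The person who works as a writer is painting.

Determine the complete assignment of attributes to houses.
Solution:

House | Drink | Hobby | Pet | Job
---------------------------------
  1   | smoothie | gardening | dog | pilot
  2   | soda | reading | parrot | nurse
  3   | juice | cooking | hamster | chef
  4   | tea | hiking | cat | plumber
  5   | coffee | painting | rabbit | writer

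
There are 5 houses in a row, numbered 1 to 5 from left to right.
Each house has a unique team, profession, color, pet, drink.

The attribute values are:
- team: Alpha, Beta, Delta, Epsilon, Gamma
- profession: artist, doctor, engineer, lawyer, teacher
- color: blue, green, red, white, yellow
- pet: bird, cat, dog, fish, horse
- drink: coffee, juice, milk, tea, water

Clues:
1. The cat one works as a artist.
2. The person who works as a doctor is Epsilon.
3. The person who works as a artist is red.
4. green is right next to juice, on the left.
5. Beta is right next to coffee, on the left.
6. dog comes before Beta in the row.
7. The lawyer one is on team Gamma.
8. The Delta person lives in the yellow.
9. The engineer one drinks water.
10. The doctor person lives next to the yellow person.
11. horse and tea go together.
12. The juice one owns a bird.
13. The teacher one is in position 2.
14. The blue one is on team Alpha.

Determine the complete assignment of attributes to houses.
Solution:

House | Team | Profession | Color | Pet | Drink
-----------------------------------------------
  1   | Epsilon | doctor | green | horse | tea
  2   | Delta | teacher | yellow | bird | juice
  3   | Alpha | engineer | blue | dog | water
  4   | Beta | artist | red | cat | milk
  5   | Gamma | lawyer | white | fish | coffee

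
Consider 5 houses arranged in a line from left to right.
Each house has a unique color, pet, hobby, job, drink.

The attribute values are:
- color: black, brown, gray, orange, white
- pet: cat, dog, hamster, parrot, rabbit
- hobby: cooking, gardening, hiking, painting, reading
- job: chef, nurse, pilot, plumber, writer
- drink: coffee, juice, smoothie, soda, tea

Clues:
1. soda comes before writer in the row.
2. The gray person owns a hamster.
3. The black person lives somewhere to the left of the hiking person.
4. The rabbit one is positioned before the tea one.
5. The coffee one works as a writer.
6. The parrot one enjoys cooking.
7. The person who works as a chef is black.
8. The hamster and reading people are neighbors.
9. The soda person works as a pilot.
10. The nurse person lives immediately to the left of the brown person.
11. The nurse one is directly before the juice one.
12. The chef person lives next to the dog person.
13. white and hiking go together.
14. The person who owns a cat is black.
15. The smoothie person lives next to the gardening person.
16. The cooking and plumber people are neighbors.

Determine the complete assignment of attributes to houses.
Solution:

House | Color | Pet | Hobby | Job | Drink
-----------------------------------------
  1   | orange | parrot | cooking | nurse | smoothie
  2   | brown | rabbit | gardening | plumber | juice
  3   | gray | hamster | painting | pilot | soda
  4   | black | cat | reading | chef | tea
  5   | white | dog | hiking | writer | coffee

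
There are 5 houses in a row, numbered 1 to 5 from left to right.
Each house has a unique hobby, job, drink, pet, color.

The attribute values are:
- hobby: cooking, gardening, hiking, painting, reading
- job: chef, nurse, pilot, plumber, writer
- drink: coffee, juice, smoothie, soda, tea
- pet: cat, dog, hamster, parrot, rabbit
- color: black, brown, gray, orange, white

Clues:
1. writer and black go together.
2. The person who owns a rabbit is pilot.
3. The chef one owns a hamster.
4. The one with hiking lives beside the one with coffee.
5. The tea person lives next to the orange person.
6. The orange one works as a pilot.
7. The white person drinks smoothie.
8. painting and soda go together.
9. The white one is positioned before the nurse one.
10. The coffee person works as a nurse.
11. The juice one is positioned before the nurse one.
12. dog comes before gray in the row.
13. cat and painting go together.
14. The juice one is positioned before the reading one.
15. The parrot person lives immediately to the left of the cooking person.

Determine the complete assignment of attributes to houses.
Solution:

House | Hobby | Job | Drink | Pet | Color
-----------------------------------------
  1   | gardening | writer | tea | parrot | black
  2   | cooking | pilot | juice | rabbit | orange
  3   | hiking | chef | smoothie | hamster | white
  4   | reading | nurse | coffee | dog | brown
  5   | painting | plumber | soda | cat | gray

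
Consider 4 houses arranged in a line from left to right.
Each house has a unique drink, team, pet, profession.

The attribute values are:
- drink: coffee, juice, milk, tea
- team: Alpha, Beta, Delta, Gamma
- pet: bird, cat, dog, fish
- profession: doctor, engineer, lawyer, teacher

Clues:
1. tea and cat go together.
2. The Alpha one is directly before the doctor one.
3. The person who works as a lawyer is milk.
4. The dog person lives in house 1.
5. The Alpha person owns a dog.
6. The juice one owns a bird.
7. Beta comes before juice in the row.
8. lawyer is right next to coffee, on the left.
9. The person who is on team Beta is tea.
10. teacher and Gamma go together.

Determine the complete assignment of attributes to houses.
Solution:

House | Drink | Team | Pet | Profession
---------------------------------------
  1   | milk | Alpha | dog | lawyer
  2   | coffee | Delta | fish | doctor
  3   | tea | Beta | cat | engineer
  4   | juice | Gamma | bird | teacher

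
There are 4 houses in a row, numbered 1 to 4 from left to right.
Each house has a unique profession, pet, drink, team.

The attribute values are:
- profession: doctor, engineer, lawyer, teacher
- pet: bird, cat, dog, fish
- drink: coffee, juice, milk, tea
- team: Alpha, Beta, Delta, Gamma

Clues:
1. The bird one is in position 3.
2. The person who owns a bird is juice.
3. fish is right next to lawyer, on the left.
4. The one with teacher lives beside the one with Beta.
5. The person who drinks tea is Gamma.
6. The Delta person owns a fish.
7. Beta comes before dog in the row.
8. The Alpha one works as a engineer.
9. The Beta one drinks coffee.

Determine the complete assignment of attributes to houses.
Solution:

House | Profession | Pet | Drink | Team
---------------------------------------
  1   | teacher | fish | milk | Delta
  2   | lawyer | cat | coffee | Beta
  3   | engineer | bird | juice | Alpha
  4   | doctor | dog | tea | Gamma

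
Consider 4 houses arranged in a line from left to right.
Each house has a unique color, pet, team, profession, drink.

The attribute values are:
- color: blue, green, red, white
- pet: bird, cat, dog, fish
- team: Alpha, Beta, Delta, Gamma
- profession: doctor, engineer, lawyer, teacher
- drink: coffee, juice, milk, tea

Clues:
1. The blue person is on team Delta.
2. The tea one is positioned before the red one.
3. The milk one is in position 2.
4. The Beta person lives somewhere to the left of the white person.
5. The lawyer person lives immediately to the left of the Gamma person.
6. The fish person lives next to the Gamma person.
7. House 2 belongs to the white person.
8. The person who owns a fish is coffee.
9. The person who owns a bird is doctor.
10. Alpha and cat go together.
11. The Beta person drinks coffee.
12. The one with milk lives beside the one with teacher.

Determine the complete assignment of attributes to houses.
Solution:

House | Color | Pet | Team | Profession | Drink
-----------------------------------------------
  1   | green | fish | Beta | lawyer | coffee
  2   | white | bird | Gamma | doctor | milk
  3   | blue | dog | Delta | teacher | tea
  4   | red | cat | Alpha | engineer | juice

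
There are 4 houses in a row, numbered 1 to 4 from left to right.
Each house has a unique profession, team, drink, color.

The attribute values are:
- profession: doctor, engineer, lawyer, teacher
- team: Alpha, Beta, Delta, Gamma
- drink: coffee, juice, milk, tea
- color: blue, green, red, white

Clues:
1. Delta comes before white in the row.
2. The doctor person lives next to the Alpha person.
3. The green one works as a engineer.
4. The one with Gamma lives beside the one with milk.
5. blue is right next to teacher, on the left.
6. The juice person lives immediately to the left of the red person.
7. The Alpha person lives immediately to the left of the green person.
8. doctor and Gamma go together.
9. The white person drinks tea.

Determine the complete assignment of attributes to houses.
Solution:

House | Profession | Team | Drink | Color
-----------------------------------------
  1   | doctor | Gamma | juice | blue
  2   | teacher | Alpha | milk | red
  3   | engineer | Delta | coffee | green
  4   | lawyer | Beta | tea | white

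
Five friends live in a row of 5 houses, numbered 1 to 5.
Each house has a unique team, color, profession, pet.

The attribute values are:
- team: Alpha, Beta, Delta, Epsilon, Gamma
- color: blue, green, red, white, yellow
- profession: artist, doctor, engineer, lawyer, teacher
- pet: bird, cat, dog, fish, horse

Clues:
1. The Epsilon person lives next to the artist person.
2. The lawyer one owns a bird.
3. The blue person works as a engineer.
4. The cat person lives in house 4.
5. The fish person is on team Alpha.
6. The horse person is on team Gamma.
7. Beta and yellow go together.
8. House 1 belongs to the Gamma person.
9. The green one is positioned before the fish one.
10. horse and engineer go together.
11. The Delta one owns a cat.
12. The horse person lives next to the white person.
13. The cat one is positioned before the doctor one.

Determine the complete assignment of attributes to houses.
Solution:

House | Team | Color | Profession | Pet
---------------------------------------
  1   | Gamma | blue | engineer | horse
  2   | Epsilon | white | lawyer | bird
  3   | Beta | yellow | artist | dog
  4   | Delta | green | teacher | cat
  5   | Alpha | red | doctor | fish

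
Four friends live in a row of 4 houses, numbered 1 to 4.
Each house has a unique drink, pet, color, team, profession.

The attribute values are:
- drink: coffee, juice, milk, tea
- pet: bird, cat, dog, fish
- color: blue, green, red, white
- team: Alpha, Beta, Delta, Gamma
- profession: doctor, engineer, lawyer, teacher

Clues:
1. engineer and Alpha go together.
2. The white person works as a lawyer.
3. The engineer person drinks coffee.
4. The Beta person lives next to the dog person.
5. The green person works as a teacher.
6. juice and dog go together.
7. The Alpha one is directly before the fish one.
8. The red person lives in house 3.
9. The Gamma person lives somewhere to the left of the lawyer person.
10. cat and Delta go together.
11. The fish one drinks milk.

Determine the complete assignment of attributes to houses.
Solution:

House | Drink | Pet | Color | Team | Profession
-----------------------------------------------
  1   | coffee | bird | blue | Alpha | engineer
  2   | milk | fish | green | Beta | teacher
  3   | juice | dog | red | Gamma | doctor
  4   | tea | cat | white | Delta | lawyer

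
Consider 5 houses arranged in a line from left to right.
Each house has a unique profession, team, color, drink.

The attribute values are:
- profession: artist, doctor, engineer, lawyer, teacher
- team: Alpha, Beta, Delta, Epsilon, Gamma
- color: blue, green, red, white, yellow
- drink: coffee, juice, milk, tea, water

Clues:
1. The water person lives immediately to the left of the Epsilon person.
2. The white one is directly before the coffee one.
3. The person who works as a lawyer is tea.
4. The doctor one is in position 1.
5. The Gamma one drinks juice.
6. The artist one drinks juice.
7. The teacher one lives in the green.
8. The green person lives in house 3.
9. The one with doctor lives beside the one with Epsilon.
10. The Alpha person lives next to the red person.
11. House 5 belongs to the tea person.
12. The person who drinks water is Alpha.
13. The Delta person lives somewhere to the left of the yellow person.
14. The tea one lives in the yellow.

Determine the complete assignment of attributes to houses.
Solution:

House | Profession | Team | Color | Drink
-----------------------------------------
  1   | doctor | Alpha | white | water
  2   | engineer | Epsilon | red | coffee
  3   | teacher | Delta | green | milk
  4   | artist | Gamma | blue | juice
  5   | lawyer | Beta | yellow | tea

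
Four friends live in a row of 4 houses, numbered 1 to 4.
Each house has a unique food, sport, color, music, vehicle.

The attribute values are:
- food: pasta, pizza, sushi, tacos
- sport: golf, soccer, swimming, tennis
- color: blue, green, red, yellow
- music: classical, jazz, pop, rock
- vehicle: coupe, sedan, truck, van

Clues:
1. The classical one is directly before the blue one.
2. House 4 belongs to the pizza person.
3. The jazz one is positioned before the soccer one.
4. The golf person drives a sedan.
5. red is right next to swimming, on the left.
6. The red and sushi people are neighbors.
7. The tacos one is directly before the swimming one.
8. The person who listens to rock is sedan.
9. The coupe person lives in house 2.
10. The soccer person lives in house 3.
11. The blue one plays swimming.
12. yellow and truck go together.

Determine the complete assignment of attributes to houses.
Solution:

House | Food | Sport | Color | Music | Vehicle
----------------------------------------------
  1   | tacos | tennis | red | classical | van
  2   | sushi | swimming | blue | jazz | coupe
  3   | pasta | soccer | yellow | pop | truck
  4   | pizza | golf | green | rock | sedan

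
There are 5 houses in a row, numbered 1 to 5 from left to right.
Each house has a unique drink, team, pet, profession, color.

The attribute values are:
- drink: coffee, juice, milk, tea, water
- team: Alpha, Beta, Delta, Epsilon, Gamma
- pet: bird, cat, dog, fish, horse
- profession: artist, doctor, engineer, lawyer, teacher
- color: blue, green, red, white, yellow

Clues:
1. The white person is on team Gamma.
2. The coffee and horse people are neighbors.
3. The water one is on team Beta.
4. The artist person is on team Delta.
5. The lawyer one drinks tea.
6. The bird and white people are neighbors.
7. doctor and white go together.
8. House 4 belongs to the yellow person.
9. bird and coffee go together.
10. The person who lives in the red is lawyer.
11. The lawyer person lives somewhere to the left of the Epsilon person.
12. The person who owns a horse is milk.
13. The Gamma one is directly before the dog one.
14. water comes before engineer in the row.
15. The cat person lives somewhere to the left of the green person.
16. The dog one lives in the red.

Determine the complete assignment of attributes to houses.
Solution:

House | Drink | Team | Pet | Profession | Color
-----------------------------------------------
  1   | coffee | Delta | bird | artist | blue
  2   | milk | Gamma | horse | doctor | white
  3   | tea | Alpha | dog | lawyer | red
  4   | water | Beta | cat | teacher | yellow
  5   | juice | Epsilon | fish | engineer | green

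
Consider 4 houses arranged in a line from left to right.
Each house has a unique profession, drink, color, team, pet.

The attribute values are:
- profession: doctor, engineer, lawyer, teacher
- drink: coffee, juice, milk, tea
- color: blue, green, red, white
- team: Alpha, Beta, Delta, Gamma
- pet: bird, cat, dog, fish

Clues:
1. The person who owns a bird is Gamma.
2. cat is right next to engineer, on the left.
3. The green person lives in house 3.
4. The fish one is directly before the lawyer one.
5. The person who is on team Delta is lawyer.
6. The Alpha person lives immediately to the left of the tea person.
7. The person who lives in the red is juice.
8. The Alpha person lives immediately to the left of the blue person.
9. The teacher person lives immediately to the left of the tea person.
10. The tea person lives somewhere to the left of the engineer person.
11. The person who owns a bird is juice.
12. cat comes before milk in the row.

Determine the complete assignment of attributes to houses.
Solution:

House | Profession | Drink | Color | Team | Pet
-----------------------------------------------
  1   | teacher | coffee | white | Alpha | fish
  2   | lawyer | tea | blue | Delta | cat
  3   | engineer | milk | green | Beta | dog
  4   | doctor | juice | red | Gamma | bird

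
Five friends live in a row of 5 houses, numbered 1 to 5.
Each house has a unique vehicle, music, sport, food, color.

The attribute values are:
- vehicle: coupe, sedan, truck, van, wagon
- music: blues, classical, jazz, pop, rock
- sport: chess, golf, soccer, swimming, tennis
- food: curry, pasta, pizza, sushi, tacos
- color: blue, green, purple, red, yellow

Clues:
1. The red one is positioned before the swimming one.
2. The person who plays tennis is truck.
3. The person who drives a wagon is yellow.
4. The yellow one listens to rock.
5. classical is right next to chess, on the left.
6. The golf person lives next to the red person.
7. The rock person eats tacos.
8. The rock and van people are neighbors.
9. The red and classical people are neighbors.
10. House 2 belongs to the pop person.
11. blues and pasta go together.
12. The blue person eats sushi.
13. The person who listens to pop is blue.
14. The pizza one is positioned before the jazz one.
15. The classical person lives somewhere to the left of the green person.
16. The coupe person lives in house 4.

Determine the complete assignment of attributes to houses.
Solution:

House | Vehicle | Music | Sport | Food | Color
----------------------------------------------
  1   | wagon | rock | soccer | tacos | yellow
  2   | van | pop | golf | sushi | blue
  3   | truck | blues | tennis | pasta | red
  4   | coupe | classical | swimming | pizza | purple
  5   | sedan | jazz | chess | curry | green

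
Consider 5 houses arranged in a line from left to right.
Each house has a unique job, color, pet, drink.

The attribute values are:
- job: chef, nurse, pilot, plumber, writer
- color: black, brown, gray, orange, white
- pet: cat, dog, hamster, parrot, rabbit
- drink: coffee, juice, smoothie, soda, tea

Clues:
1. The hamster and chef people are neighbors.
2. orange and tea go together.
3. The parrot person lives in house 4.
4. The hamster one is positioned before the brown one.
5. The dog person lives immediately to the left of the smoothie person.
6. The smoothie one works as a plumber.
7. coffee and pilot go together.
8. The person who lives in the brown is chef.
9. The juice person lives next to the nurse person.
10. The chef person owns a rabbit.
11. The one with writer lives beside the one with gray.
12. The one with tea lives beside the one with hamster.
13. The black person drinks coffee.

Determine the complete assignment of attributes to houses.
Solution:

House | Job | Color | Pet | Drink
---------------------------------
  1   | writer | orange | dog | tea
  2   | plumber | gray | hamster | smoothie
  3   | chef | brown | rabbit | juice
  4   | nurse | white | parrot | soda
  5   | pilot | black | cat | coffee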